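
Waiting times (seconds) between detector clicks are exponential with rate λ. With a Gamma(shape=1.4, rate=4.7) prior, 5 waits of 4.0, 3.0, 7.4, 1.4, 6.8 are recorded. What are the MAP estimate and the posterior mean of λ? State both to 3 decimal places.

MAP: 0.198. Posterior mean: 0.234.

Σ times = 22.6. Posterior: Gamma(shape = 1.4+5 = 6.4, rate = 4.7+22.6 = 27.3).
Mode = (α−1)/β = 5.4/27.3 = 0.198.
Mean = α/β = 6.4/27.3 = 0.234.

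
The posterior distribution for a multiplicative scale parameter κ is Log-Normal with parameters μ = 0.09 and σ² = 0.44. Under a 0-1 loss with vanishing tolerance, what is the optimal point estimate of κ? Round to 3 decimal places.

0.705

Mode = exp(μ − σ²) = exp(-0.35) = 0.705.
Mean = exp(μ + σ²/2) = exp(0.310) = 1.363.
This is the posterior mode — the MAP estimate.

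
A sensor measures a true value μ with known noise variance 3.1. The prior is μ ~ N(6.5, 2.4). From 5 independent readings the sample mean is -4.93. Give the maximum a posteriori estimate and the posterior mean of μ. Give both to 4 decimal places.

Posterior for μ is Normal. Precision-weighted mean: (1/2.4·6.5 + 5/3.1·-4.93) / (1/2.4 + 5/3.1) = -2.5834.
A Normal posterior is symmetric, so mode = mean.

maximum a posteriori estimate = -2.5834, posterior mean = -2.5834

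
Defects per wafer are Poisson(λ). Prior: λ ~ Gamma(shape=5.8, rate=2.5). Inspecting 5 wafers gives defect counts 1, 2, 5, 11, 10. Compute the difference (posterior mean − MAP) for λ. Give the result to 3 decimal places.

0.133

Σ counts = 29. Posterior: Gamma(shape = 5.8+29 = 34.8, rate = 2.5+5 = 7.5).
Mode = (α−1)/β = 33.8/7.5 = 4.507.
Mean = α/β = 34.8/7.5 = 4.640.
Difference = 4.640 − 4.507 = 0.133.
Right-skewed posterior ⇒ mode < mean.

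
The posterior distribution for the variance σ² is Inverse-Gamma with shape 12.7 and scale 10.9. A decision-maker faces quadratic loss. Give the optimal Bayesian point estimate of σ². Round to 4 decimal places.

Mode = β/(α+1) = 10.9/13.7 = 0.7956.
Mean = β/(α−1) = 10.9/11.7 = 0.9316.
Quadratic loss ⇒ the optimal estimator is the posterior mean.

0.9316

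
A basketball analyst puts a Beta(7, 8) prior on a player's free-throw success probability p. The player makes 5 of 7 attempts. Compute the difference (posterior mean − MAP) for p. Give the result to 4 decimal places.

-0.0045

Posterior: Beta(7+5, 8+2) = Beta(12, 10).
Mode = (12−1)/(12+10−2) = 11/20 = 0.5500.
Mean = 12/(12+10) = 12/22 = 0.5455.
Difference = 0.5455 − 0.5500 = -0.0045.
Left-skewed posterior ⇒ mean < mode.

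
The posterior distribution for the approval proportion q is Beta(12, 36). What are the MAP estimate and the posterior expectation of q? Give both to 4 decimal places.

Mode = (12−1)/(12+36−2) = 11/46 = 0.2391.
Mean = 12/(12+36) = 12/48 = 0.2500.
Right-skewed posterior ⇒ mode < mean.

MAP = 0.2391; posterior mean = 0.2500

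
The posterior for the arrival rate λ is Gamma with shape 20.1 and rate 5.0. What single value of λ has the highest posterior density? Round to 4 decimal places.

Mode = (α−1)/β = 19.1/5.0 = 3.8200.
Mean = α/β = 20.1/5.0 = 4.0200.
This is the posterior mode — the MAP estimate.

3.8200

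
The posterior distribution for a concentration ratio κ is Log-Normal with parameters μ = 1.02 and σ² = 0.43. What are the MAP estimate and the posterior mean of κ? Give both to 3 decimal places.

Mode = exp(μ − σ²) = exp(0.59) = 1.804.
Mean = exp(μ + σ²/2) = exp(1.235) = 3.438.

MAP estimate = 1.804, posterior mean = 3.438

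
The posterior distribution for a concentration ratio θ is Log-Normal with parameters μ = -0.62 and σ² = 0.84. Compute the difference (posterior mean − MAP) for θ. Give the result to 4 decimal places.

Mode = exp(μ − σ²) = exp(-1.46) = 0.2322.
Mean = exp(μ + σ²/2) = exp(-0.200) = 0.8187.
Difference = 0.8187 − 0.2322 = 0.5865.

0.5865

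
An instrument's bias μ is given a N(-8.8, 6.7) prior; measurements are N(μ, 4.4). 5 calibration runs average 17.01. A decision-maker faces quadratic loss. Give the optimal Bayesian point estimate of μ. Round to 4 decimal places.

14.0136

Posterior for μ is Normal. Precision-weighted mean: (1/6.7·-8.8 + 5/4.4·17.01) / (1/6.7 + 5/4.4) = 14.0136.
A Normal posterior is symmetric, so mode = mean.
Quadratic loss ⇒ the optimal estimator is the posterior mean.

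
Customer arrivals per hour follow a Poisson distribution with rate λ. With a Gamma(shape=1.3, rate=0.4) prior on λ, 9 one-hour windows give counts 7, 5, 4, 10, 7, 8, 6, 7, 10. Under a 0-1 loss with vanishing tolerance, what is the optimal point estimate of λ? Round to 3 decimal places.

Σ counts = 64. Posterior: Gamma(shape = 1.3+64 = 65.3, rate = 0.4+9 = 9.4).
Mode = (α−1)/β = 64.3/9.4 = 6.840.
Mean = α/β = 65.3/9.4 = 6.947.
This is the posterior mode — the MAP estimate.

6.840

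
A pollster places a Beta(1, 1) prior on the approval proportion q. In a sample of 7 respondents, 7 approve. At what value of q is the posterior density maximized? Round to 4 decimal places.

1.0000

Posterior: Beta(1+7, 1+0) = Beta(8, 1).
Since β = 1 ≤ 1 and α > 1, the Beta density is monotone increasing on [0,1]; the mode is at 1.
Mean = 8/(8+1) = 0.8889.
This is the posterior mode — the MAP estimate.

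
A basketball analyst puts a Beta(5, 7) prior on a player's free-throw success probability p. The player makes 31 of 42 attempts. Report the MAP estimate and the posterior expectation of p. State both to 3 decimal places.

Posterior: Beta(5+31, 7+11) = Beta(36, 18).
Mode = (36−1)/(36+18−2) = 35/52 = 0.673.
Mean = 36/(36+18) = 36/54 = 0.667.

MAP: 0.673. Posterior mean: 0.667.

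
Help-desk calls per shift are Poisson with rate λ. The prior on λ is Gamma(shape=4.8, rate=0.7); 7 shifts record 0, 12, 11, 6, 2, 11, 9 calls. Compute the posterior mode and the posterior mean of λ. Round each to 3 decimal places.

Σ counts = 51. Posterior: Gamma(shape = 4.8+51 = 55.8, rate = 0.7+7 = 7.7).
Mode = (α−1)/β = 54.8/7.7 = 7.117.
Mean = α/β = 55.8/7.7 = 7.247.

MAP = 7.117, posterior mean = 7.247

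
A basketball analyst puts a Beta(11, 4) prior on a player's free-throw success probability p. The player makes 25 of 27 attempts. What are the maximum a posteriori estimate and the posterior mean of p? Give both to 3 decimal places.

Posterior: Beta(11+25, 4+2) = Beta(36, 6).
Mode = (36−1)/(36+6−2) = 35/40 = 0.875.
Mean = 36/(36+6) = 36/42 = 0.857.
Mode > mean: the posterior has a left tail.

MAP = 0.875; posterior mean = 0.857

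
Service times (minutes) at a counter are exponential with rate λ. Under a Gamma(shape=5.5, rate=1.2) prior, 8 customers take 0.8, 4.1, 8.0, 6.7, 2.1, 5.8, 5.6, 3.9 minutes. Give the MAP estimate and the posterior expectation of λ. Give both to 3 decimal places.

Σ times = 37.0. Posterior: Gamma(shape = 5.5+8 = 13.5, rate = 1.2+37.0 = 38.2).
Mode = (α−1)/β = 12.5/38.2 = 0.327.
Mean = α/β = 13.5/38.2 = 0.353.
Right-skewed posterior ⇒ mode < mean.

MAP: 0.327. Posterior mean: 0.353.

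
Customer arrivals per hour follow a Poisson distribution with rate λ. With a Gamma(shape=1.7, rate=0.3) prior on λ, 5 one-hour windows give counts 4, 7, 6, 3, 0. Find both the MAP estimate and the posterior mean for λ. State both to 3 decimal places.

MAP = 3.906, posterior mean = 4.094

Σ counts = 20. Posterior: Gamma(shape = 1.7+20 = 21.7, rate = 0.3+5 = 5.3).
Mode = (α−1)/β = 20.7/5.3 = 3.906.
Mean = α/β = 21.7/5.3 = 4.094.
The mean is pulled above the mode by the posterior's right skew.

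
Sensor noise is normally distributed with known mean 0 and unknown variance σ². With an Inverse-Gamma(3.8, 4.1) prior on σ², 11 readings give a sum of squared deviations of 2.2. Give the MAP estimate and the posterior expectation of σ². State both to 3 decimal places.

Posterior: Inverse-Gamma(shape = 3.8+11/2 = 9.3, scale = 4.1+2.2/2 = 5.2).
Mode = β/(α+1) = 5.2/10.3 = 0.505.
Mean = β/(α−1) = 5.2/8.3 = 0.627.
The mean is pulled above the mode by the posterior's right skew.

MAP = 0.505, posterior mean = 0.627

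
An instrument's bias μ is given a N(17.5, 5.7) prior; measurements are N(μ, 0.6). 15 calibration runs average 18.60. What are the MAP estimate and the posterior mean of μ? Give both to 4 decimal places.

MAP = 18.5923, posterior mean = 18.5923

Posterior for μ is Normal. Precision-weighted mean: (1/5.7·17.5 + 15/0.6·18.60) / (1/5.7 + 15/0.6) = 18.5923.
A Normal posterior is symmetric, so mode = mean.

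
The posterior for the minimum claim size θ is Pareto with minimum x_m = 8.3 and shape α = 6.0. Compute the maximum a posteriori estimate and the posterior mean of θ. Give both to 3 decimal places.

The Pareto density is strictly decreasing on [x_m, ∞), so the mode is x_m = 8.300.
Mean = α·x_m/(α−1) = 6.0·8.3/5.0 = 9.960.
The posterior is right-skewed, so the mean exceeds the mode.

MAP: 8.300. Posterior mean: 9.960.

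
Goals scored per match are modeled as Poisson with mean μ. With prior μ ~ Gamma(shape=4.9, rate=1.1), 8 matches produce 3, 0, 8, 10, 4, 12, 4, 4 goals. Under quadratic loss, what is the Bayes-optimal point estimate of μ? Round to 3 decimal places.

Σ counts = 45. Posterior: Gamma(shape = 4.9+45 = 49.9, rate = 1.1+8 = 9.1).
Mode = (α−1)/β = 48.9/9.1 = 5.374.
Mean = α/β = 49.9/9.1 = 5.484.
Quadratic loss ⇒ the optimal estimator is the posterior mean.

5.484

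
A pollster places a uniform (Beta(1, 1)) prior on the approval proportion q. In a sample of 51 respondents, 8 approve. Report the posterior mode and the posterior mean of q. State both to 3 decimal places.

Posterior: Beta(1+8, 1+43) = Beta(9, 44).
Mode = (9−1)/(9+44−2) = 8/51 = 0.157.
With a flat prior the MAP equals the MLE, 8/51.
Mean = 9/(9+44) = 9/53 = 0.170.
The mean is pulled above the mode by the posterior's right skew.

posterior mode = 0.157, posterior mean = 0.170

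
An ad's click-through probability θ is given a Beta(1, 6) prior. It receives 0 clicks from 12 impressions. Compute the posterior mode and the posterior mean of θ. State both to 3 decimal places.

Posterior: Beta(1+0, 6+12) = Beta(1, 18).
Since α = 1 ≤ 1 and β > 1, the Beta density is monotone decreasing on [0,1]; the mode is at 0.
Mean = 1/(1+18) = 0.053.

posterior mode = 0.000, posterior mean = 0.053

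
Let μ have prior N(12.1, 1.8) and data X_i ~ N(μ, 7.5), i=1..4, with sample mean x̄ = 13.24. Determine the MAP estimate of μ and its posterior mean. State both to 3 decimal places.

MAP = 12.658; posterior mean = 12.658

Posterior for μ is Normal. Precision-weighted mean: (1/1.8·12.1 + 4/7.5·13.24) / (1/1.8 + 4/7.5) = 12.658.
A Normal posterior is symmetric, so mode = mean.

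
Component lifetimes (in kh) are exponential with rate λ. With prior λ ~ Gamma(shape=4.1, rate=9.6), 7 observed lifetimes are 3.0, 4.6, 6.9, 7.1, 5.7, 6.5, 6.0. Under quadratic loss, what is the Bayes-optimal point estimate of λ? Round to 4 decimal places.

0.2247

Σ times = 39.8. Posterior: Gamma(shape = 4.1+7 = 11.1, rate = 9.6+39.8 = 49.4).
Mode = (α−1)/β = 10.1/49.4 = 0.2045.
Mean = α/β = 11.1/49.4 = 0.2247.
Quadratic loss ⇒ the optimal estimator is the posterior mean.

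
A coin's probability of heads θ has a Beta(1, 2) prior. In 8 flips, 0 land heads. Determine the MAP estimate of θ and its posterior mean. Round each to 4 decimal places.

Posterior: Beta(1+0, 2+8) = Beta(1, 10).
Since α = 1 ≤ 1 and β > 1, the Beta density is monotone decreasing on [0,1]; the mode is at 0.
Mean = 1/(1+10) = 0.0909.
The mean is pulled above the mode by the posterior's right skew.

MAP estimate = 0.0000, posterior mean = 0.0909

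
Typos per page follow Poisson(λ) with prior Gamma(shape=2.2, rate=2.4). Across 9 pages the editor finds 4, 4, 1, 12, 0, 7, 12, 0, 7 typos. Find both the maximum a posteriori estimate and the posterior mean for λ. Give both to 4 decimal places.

Σ counts = 47. Posterior: Gamma(shape = 2.2+47 = 49.2, rate = 2.4+9 = 11.4).
Mode = (α−1)/β = 48.2/11.4 = 4.2281.
Mean = α/β = 49.2/11.4 = 4.3158.

maximum a posteriori estimate = 4.2281, posterior mean = 4.3158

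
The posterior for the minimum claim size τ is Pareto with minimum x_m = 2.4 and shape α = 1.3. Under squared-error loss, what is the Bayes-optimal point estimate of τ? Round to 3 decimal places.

The Pareto density is strictly decreasing on [x_m, ∞), so the mode is x_m = 2.400.
Mean = α·x_m/(α−1) = 1.3·2.4/0.3 = 10.400.
Squared-error loss ⇒ the optimal estimator is the posterior mean.

10.400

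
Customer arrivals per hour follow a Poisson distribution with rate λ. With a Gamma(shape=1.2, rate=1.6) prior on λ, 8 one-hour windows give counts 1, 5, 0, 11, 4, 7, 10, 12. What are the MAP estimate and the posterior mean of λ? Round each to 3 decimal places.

Σ counts = 50. Posterior: Gamma(shape = 1.2+50 = 51.2, rate = 1.6+8 = 9.6).
Mode = (α−1)/β = 50.2/9.6 = 5.229.
Mean = α/β = 51.2/9.6 = 5.333.
The posterior is right-skewed, so the mean exceeds the mode.

MAP = 5.229; posterior mean = 5.333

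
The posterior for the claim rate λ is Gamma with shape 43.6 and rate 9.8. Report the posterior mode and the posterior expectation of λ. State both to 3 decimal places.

MAP = 4.347; posterior mean = 4.449

Mode = (α−1)/β = 42.6/9.8 = 4.347.
Mean = α/β = 43.6/9.8 = 4.449.
Mean > mode: the posterior has a right tail.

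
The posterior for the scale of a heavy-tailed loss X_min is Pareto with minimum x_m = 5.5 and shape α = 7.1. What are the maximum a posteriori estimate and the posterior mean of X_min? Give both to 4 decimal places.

MAP = 5.5000; posterior mean = 6.4016

The Pareto density is strictly decreasing on [x_m, ∞), so the mode is x_m = 5.5000.
Mean = α·x_m/(α−1) = 7.1·5.5/6.1 = 6.4016.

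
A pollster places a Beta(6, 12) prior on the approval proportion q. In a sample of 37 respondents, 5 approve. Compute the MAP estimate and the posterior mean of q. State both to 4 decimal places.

MAP: 0.1887. Posterior mean: 0.2000.

Posterior: Beta(6+5, 12+32) = Beta(11, 44).
Mode = (11−1)/(11+44−2) = 10/53 = 0.1887.
Mean = 11/(11+44) = 11/55 = 0.2000.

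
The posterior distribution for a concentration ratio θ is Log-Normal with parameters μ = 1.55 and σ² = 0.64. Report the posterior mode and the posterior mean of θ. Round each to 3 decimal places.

Mode = exp(μ − σ²) = exp(0.91) = 2.484.
Mean = exp(μ + σ²/2) = exp(1.870) = 6.488.
Mean > mode: the posterior has a right tail.

MAP: 2.484. Posterior mean: 6.488.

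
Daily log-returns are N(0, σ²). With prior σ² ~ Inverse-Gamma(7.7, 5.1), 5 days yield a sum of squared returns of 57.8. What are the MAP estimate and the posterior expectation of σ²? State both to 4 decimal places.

MAP = 3.0357, posterior mean = 3.6957

Posterior: Inverse-Gamma(shape = 7.7+5/2 = 10.2, scale = 5.1+57.8/2 = 34.0).
Mode = β/(α+1) = 34.0/11.2 = 3.0357.
Mean = β/(α−1) = 34.0/9.2 = 3.6957.
The posterior is right-skewed, so the mean exceeds the mode.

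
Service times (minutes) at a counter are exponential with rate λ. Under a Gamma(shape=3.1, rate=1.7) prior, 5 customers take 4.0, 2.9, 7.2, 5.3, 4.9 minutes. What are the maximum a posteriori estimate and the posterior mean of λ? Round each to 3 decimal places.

Σ times = 24.3. Posterior: Gamma(shape = 3.1+5 = 8.1, rate = 1.7+24.3 = 26.0).
Mode = (α−1)/β = 7.1/26.0 = 0.273.
Mean = α/β = 8.1/26.0 = 0.312.

MAP = 0.273, posterior mean = 0.312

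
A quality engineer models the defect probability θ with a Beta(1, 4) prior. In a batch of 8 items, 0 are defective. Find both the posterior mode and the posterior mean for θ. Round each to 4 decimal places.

Posterior: Beta(1+0, 4+8) = Beta(1, 12).
Since α = 1 ≤ 1 and β > 1, the Beta density is monotone decreasing on [0,1]; the mode is at 0.
Mean = 1/(1+12) = 0.0769.

posterior mode = 0.0000, posterior mean = 0.0769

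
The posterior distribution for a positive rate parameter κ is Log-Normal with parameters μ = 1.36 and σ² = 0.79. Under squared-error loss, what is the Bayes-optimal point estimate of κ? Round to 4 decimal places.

5.7834

Mode = exp(μ − σ²) = exp(0.57) = 1.7683.
Mean = exp(μ + σ²/2) = exp(1.755) = 5.7834.
Squared-error loss ⇒ the optimal estimator is the posterior mean.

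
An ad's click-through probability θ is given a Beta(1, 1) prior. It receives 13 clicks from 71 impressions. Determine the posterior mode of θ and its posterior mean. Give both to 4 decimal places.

θ_MAP = 0.1831, E[θ|data] = 0.1918

Posterior: Beta(1+13, 1+58) = Beta(14, 59).
Mode = (14−1)/(14+59−2) = 13/71 = 0.1831.
With a flat prior the MAP equals the MLE, 13/71.
Mean = 14/(14+59) = 14/73 = 0.1918.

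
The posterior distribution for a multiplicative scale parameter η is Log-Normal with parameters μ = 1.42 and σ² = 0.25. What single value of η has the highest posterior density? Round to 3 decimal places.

Mode = exp(μ − σ²) = exp(1.17) = 3.222.
Mean = exp(μ + σ²/2) = exp(1.545) = 4.688.
This is the posterior mode — the MAP estimate.

3.222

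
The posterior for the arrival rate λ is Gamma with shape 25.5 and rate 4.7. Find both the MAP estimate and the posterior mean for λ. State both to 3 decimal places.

MAP estimate = 5.213, posterior mean = 5.426

Mode = (α−1)/β = 24.5/4.7 = 5.213.
Mean = α/β = 25.5/4.7 = 5.426.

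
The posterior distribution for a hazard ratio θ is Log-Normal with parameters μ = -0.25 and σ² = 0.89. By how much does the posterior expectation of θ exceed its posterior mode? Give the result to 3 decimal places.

Mode = exp(μ − σ²) = exp(-1.14) = 0.320.
Mean = exp(μ + σ²/2) = exp(0.195) = 1.215.
Difference = 1.215 − 0.320 = 0.895.

0.895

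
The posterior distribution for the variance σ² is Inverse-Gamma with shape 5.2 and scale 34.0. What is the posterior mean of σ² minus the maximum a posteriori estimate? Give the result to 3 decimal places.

Mode = β/(α+1) = 34.0/6.2 = 5.484.
Mean = β/(α−1) = 34.0/4.2 = 8.095.
Difference = 8.095 − 5.484 = 2.611.

2.611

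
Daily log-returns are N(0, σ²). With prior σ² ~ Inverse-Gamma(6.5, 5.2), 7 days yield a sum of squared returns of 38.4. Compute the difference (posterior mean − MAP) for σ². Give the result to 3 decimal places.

0.493

Posterior: Inverse-Gamma(shape = 6.5+7/2 = 10.0, scale = 5.2+38.4/2 = 24.4).
Mode = β/(α+1) = 24.4/11.0 = 2.218.
Mean = β/(α−1) = 24.4/9.0 = 2.711.
Difference = 2.711 − 2.218 = 0.493.
Mean > mode: the posterior has a right tail.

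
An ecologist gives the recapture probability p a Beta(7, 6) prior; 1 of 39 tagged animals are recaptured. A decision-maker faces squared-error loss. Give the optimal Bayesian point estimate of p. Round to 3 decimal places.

Posterior: Beta(7+1, 6+38) = Beta(8, 44).
Mode = (8−1)/(8+44−2) = 7/50 = 0.140.
Mean = 8/(8+44) = 8/52 = 0.154.
Squared-error loss ⇒ the optimal estimator is the posterior mean.

0.154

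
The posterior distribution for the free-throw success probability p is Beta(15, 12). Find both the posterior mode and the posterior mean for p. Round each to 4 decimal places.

Mode = (15−1)/(15+12−2) = 14/25 = 0.5600.
Mean = 15/(15+12) = 15/27 = 0.5556.

posterior mode = 0.5600, posterior mean = 0.5556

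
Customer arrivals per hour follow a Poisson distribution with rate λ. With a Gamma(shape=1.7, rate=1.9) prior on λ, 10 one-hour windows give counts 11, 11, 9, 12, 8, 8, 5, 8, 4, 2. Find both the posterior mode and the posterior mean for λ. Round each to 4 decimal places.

MAP = 6.6134; posterior mean = 6.6975

Σ counts = 78. Posterior: Gamma(shape = 1.7+78 = 79.7, rate = 1.9+10 = 11.9).
Mode = (α−1)/β = 78.7/11.9 = 6.6134.
Mean = α/β = 79.7/11.9 = 6.6975.
The mean is pulled above the mode by the posterior's right skew.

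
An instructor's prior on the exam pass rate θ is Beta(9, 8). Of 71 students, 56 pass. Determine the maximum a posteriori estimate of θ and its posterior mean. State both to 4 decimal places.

MAP = 0.7442; posterior mean = 0.7386

Posterior: Beta(9+56, 8+15) = Beta(65, 23).
Mode = (65−1)/(65+23−2) = 64/86 = 0.7442.
Mean = 65/(65+23) = 65/88 = 0.7386.
Left-skewed posterior ⇒ mean < mode.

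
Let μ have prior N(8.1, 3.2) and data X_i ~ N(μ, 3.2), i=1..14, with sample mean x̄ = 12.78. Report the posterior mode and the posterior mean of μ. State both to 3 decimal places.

posterior mode = 12.468, posterior mean = 12.468

Posterior for μ is Normal. Precision-weighted mean: (1/3.2·8.1 + 14/3.2·12.78) / (1/3.2 + 14/3.2) = 12.468.
A Normal posterior is symmetric, so mode = mean.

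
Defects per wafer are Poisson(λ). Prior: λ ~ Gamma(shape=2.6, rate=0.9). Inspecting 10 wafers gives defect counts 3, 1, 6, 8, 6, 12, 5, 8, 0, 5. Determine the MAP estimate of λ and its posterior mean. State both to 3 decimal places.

λ_MAP = 5.101, E[λ|data] = 5.193

Σ counts = 54. Posterior: Gamma(shape = 2.6+54 = 56.6, rate = 0.9+10 = 10.9).
Mode = (α−1)/β = 55.6/10.9 = 5.101.
Mean = α/β = 56.6/10.9 = 5.193.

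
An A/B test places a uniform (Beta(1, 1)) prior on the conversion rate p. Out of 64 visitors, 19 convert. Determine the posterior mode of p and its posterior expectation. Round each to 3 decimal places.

Posterior: Beta(1+19, 1+45) = Beta(20, 46).
Mode = (20−1)/(20+46−2) = 19/64 = 0.297.
With a flat prior the MAP equals the MLE, 19/64.
Mean = 20/(20+46) = 20/66 = 0.303.
Mean > mode: the posterior has a right tail.

MAP = 0.297; posterior mean = 0.303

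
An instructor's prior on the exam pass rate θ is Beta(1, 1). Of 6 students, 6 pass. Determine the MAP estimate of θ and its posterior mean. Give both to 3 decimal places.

Posterior: Beta(1+6, 1+0) = Beta(7, 1).
Since β = 1 ≤ 1 and α > 1, the Beta density is monotone increasing on [0,1]; the mode is at 1.
Mean = 7/(7+1) = 0.875.

MAP: 1.000. Posterior mean: 0.875.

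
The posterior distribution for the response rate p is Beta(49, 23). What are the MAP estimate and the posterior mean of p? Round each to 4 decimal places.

p_MAP = 0.6857, E[p|data] = 0.6806

Mode = (49−1)/(49+23−2) = 48/70 = 0.6857.
Mean = 49/(49+23) = 49/72 = 0.6806.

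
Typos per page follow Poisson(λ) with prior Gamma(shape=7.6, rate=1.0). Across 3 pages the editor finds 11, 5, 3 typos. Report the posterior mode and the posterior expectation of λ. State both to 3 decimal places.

Σ counts = 19. Posterior: Gamma(shape = 7.6+19 = 26.6, rate = 1.0+3 = 4.0).
Mode = (α−1)/β = 25.6/4.0 = 6.400.
Mean = α/β = 26.6/4.0 = 6.650.

λ_MAP = 6.400, E[λ|data] = 6.650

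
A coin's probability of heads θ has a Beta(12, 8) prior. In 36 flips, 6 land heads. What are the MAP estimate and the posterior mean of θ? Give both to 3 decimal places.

MAP: 0.315. Posterior mean: 0.321.

Posterior: Beta(12+6, 8+30) = Beta(18, 38).
Mode = (18−1)/(18+38−2) = 17/54 = 0.315.
Mean = 18/(18+38) = 18/56 = 0.321.
The mean is pulled above the mode by the posterior's right skew.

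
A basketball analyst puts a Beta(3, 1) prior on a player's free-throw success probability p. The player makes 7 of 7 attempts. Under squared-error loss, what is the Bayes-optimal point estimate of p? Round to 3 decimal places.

0.909

Posterior: Beta(3+7, 1+0) = Beta(10, 1).
Since β = 1 ≤ 1 and α > 1, the Beta density is monotone increasing on [0,1]; the mode is at 1.
Mean = 10/(10+1) = 0.909.
Squared-error loss ⇒ the optimal estimator is the posterior mean.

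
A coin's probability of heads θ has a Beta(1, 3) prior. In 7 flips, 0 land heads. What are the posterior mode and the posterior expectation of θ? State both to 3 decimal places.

MAP = 0.000, posterior mean = 0.091

Posterior: Beta(1+0, 3+7) = Beta(1, 10).
Since α = 1 ≤ 1 and β > 1, the Beta density is monotone decreasing on [0,1]; the mode is at 0.
Mean = 1/(1+10) = 0.091.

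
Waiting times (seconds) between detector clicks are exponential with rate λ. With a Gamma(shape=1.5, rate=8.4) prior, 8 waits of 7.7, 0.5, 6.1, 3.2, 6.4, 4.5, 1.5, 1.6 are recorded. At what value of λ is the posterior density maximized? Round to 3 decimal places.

Σ times = 31.5. Posterior: Gamma(shape = 1.5+8 = 9.5, rate = 8.4+31.5 = 39.9).
Mode = (α−1)/β = 8.5/39.9 = 0.213.
Mean = α/β = 9.5/39.9 = 0.238.
This is the posterior mode — the MAP estimate.

0.213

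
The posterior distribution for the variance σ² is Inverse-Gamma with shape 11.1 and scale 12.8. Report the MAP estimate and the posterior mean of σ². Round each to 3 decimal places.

MAP estimate = 1.058, posterior mean = 1.267

Mode = β/(α+1) = 12.8/12.1 = 1.058.
Mean = β/(α−1) = 12.8/10.1 = 1.267.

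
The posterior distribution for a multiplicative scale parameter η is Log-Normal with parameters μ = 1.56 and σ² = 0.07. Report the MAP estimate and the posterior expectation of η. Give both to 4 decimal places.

Mode = exp(μ − σ²) = exp(1.49) = 4.4371.
Mean = exp(μ + σ²/2) = exp(1.595) = 4.9283.

MAP estimate = 4.4371, posterior expectation = 4.9283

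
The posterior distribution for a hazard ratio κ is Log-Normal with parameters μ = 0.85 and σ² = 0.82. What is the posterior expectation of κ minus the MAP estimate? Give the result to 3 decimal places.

2.495

Mode = exp(μ − σ²) = exp(0.03) = 1.030.
Mean = exp(μ + σ²/2) = exp(1.260) = 3.525.
Difference = 3.525 − 1.030 = 2.495.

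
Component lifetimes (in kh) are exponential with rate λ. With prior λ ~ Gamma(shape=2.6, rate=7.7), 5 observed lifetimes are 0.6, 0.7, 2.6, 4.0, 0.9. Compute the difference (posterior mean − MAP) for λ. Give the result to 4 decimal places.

Σ times = 8.8. Posterior: Gamma(shape = 2.6+5 = 7.6, rate = 7.7+8.8 = 16.5).
Mode = (α−1)/β = 6.6/16.5 = 0.4000.
Mean = α/β = 7.6/16.5 = 0.4606.
Difference = 0.4606 − 0.4000 = 0.0606.
The mean is pulled above the mode by the posterior's right skew.

0.0606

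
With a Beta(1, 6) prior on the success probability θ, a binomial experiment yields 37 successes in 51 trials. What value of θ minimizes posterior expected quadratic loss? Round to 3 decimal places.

Posterior: Beta(1+37, 6+14) = Beta(38, 20).
Mode = (38−1)/(38+20−2) = 37/56 = 0.661.
Mean = 38/(38+20) = 38/58 = 0.655.
Quadratic loss ⇒ the optimal estimator is the posterior mean.

0.655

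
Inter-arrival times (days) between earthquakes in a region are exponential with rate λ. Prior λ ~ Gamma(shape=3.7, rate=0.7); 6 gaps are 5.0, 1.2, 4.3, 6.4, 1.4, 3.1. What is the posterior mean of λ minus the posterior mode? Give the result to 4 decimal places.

0.0452

Σ times = 21.4. Posterior: Gamma(shape = 3.7+6 = 9.7, rate = 0.7+21.4 = 22.1).
Mode = (α−1)/β = 8.7/22.1 = 0.3937.
Mean = α/β = 9.7/22.1 = 0.4389.
Difference = 0.4389 − 0.3937 = 0.0452.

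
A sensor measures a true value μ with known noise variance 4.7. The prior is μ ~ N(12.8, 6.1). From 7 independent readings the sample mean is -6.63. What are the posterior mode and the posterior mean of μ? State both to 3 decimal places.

Posterior for μ is Normal. Precision-weighted mean: (1/6.1·12.8 + 7/4.7·-6.63) / (1/6.1 + 7/4.7) = -4.703.
A Normal posterior is symmetric, so mode = mean.

posterior mode = -4.703, posterior mean = -4.703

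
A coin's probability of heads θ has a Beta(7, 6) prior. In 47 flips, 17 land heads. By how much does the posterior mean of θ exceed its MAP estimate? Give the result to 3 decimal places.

Posterior: Beta(7+17, 6+30) = Beta(24, 36).
Mode = (24−1)/(24+36−2) = 23/58 = 0.397.
Mean = 24/(24+36) = 24/60 = 0.400.
Difference = 0.400 − 0.397 = 0.003.
The mean is pulled above the mode by the posterior's right skew.

0.003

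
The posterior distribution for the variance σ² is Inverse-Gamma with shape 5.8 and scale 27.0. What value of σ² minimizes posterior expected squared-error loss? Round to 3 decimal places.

5.625

Mode = β/(α+1) = 27.0/6.8 = 3.971.
Mean = β/(α−1) = 27.0/4.8 = 5.625.
Squared-error loss ⇒ the optimal estimator is the posterior mean.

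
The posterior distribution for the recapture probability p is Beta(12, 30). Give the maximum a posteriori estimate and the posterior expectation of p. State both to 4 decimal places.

MAP = 0.2750; posterior mean = 0.2857

Mode = (12−1)/(12+30−2) = 11/40 = 0.2750.
Mean = 12/(12+30) = 12/42 = 0.2857.
Mean > mode: the posterior has a right tail.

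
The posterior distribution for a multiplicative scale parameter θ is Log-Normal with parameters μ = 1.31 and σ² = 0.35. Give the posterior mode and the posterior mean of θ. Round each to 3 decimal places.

Mode = exp(μ − σ²) = exp(0.96) = 2.612.
Mean = exp(μ + σ²/2) = exp(1.485) = 4.415.
The posterior is right-skewed, so the mean exceeds the mode.

MAP = 2.612, posterior mean = 4.415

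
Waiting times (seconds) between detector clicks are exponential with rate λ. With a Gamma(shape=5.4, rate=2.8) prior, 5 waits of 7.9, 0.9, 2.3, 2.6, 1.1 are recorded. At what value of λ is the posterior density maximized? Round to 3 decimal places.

0.534

Σ times = 14.8. Posterior: Gamma(shape = 5.4+5 = 10.4, rate = 2.8+14.8 = 17.6).
Mode = (α−1)/β = 9.4/17.6 = 0.534.
Mean = α/β = 10.4/17.6 = 0.591.
This is the posterior mode — the MAP estimate.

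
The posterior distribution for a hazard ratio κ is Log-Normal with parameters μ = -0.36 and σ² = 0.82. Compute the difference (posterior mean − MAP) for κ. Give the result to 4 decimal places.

Mode = exp(μ − σ²) = exp(-1.18) = 0.3073.
Mean = exp(μ + σ²/2) = exp(0.050) = 1.0513.
Difference = 1.0513 − 0.3073 = 0.7440.

0.7440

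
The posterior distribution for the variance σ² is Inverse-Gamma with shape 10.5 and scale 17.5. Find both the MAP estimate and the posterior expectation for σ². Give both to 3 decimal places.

MAP = 1.522, posterior mean = 1.842

Mode = β/(α+1) = 17.5/11.5 = 1.522.
Mean = β/(α−1) = 17.5/9.5 = 1.842.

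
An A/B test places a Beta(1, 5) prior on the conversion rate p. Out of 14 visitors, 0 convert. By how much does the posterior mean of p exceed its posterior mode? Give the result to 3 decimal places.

0.050

Posterior: Beta(1+0, 5+14) = Beta(1, 19).
Since α = 1 ≤ 1 and β > 1, the Beta density is monotone decreasing on [0,1]; the mode is at 0.
Mean = 1/(1+19) = 0.050.
Difference = 0.050 − 0.000 = 0.050.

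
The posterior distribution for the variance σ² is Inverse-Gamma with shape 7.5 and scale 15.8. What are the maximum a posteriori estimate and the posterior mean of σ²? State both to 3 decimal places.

Mode = β/(α+1) = 15.8/8.5 = 1.859.
Mean = β/(α−1) = 15.8/6.5 = 2.431.

maximum a posteriori estimate = 1.859, posterior mean = 2.431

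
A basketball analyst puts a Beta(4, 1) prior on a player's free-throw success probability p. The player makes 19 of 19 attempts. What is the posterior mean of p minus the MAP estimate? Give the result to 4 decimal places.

-0.0417

Posterior: Beta(4+19, 1+0) = Beta(23, 1).
Since β = 1 ≤ 1 and α > 1, the Beta density is monotone increasing on [0,1]; the mode is at 1.
Mean = 23/(23+1) = 0.9583.
Difference = 0.9583 − 1.0000 = -0.0417.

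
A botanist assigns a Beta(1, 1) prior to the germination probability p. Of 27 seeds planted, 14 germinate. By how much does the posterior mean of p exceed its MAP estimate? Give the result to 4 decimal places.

-0.0013

Posterior: Beta(1+14, 1+13) = Beta(15, 14).
Mode = (15−1)/(15+14−2) = 14/27 = 0.5185.
With a flat prior the MAP equals the MLE, 14/27.
Mean = 15/(15+14) = 15/29 = 0.5172.
Difference = 0.5172 − 0.5185 = -0.0013.
The mean is pulled below the mode by the posterior's left skew.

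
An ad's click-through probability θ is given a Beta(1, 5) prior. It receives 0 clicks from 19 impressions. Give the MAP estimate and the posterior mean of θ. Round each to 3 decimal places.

Posterior: Beta(1+0, 5+19) = Beta(1, 24).
Since α = 1 ≤ 1 and β > 1, the Beta density is monotone decreasing on [0,1]; the mode is at 0.
Mean = 1/(1+24) = 0.040.
Right-skewed posterior ⇒ mode < mean.

θ_MAP = 0.000, E[θ|data] = 0.040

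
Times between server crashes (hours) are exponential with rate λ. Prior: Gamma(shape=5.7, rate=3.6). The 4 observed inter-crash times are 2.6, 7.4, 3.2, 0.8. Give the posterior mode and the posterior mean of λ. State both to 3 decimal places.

MAP = 0.494, posterior mean = 0.551

Σ times = 14.0. Posterior: Gamma(shape = 5.7+4 = 9.7, rate = 3.6+14.0 = 17.6).
Mode = (α−1)/β = 8.7/17.6 = 0.494.
Mean = α/β = 9.7/17.6 = 0.551.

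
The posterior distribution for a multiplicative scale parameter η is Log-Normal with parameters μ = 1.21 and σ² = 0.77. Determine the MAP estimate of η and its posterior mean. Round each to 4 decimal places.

Mode = exp(μ − σ²) = exp(0.44) = 1.5527.
Mean = exp(μ + σ²/2) = exp(1.595) = 4.9283.

MAP = 1.5527, posterior mean = 4.9283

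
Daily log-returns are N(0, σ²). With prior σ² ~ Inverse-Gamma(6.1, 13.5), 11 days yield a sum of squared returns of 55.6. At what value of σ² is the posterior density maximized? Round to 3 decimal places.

Posterior: Inverse-Gamma(shape = 6.1+11/2 = 11.6, scale = 13.5+55.6/2 = 41.3).
Mode = β/(α+1) = 41.3/12.6 = 3.278.
Mean = β/(α−1) = 41.3/10.6 = 3.896.
This is the posterior mode — the MAP estimate.

3.278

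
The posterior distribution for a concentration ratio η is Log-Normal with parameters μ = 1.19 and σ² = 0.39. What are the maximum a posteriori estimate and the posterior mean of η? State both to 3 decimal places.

MAP: 2.226. Posterior mean: 3.995.

Mode = exp(μ − σ²) = exp(0.80) = 2.226.
Mean = exp(μ + σ²/2) = exp(1.385) = 3.995.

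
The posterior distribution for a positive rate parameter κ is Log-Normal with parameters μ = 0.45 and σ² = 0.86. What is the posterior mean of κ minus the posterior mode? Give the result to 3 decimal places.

1.747

Mode = exp(μ − σ²) = exp(-0.41) = 0.664.
Mean = exp(μ + σ²/2) = exp(0.880) = 2.411.
Difference = 2.411 − 0.664 = 1.747.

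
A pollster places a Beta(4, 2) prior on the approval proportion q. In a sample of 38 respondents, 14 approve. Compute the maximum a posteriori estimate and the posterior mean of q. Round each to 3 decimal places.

Posterior: Beta(4+14, 2+24) = Beta(18, 26).
Mode = (18−1)/(18+26−2) = 17/42 = 0.405.
Mean = 18/(18+26) = 18/44 = 0.409.
Right-skewed posterior ⇒ mode < mean.

MAP = 0.405, posterior mean = 0.409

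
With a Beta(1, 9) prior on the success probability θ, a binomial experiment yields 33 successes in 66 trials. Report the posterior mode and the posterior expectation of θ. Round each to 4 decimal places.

MAP = 0.4459, posterior mean = 0.4474

Posterior: Beta(1+33, 9+33) = Beta(34, 42).
Mode = (34−1)/(34+42−2) = 33/74 = 0.4459.
Mean = 34/(34+42) = 34/76 = 0.4474.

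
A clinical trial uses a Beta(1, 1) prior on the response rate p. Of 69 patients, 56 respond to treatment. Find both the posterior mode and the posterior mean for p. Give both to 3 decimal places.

Posterior: Beta(1+56, 1+13) = Beta(57, 14).
Mode = (57−1)/(57+14−2) = 56/69 = 0.812.
With a flat prior the MAP equals the MLE, 56/69.
Mean = 57/(57+14) = 57/71 = 0.803.
Left-skewed posterior ⇒ mean < mode.

MAP: 0.812. Posterior mean: 0.803.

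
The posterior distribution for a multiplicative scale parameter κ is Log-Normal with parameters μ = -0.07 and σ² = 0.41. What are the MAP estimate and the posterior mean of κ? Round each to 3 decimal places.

Mode = exp(μ − σ²) = exp(-0.48) = 0.619.
Mean = exp(μ + σ²/2) = exp(0.135) = 1.145.

MAP estimate = 0.619, posterior mean = 1.145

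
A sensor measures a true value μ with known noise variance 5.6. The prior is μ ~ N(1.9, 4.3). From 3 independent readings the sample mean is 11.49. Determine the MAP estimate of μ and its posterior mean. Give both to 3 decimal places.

Posterior for μ is Normal. Precision-weighted mean: (1/4.3·1.9 + 3/5.6·11.49) / (1/4.3 + 3/5.6) = 8.587.
A Normal posterior is symmetric, so mode = mean.

MAP = 8.587, posterior mean = 8.587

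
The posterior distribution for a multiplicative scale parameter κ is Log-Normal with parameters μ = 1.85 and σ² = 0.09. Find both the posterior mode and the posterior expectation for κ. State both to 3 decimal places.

Mode = exp(μ − σ²) = exp(1.76) = 5.812.
Mean = exp(μ + σ²/2) = exp(1.895) = 6.653.
Mean > mode: the posterior has a right tail.

MAP: 5.812. Posterior mean: 6.653.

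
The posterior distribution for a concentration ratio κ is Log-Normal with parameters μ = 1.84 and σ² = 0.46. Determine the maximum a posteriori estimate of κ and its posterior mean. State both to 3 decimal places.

MAP: 3.975. Posterior mean: 7.925.

Mode = exp(μ − σ²) = exp(1.38) = 3.975.
Mean = exp(μ + σ²/2) = exp(2.070) = 7.925.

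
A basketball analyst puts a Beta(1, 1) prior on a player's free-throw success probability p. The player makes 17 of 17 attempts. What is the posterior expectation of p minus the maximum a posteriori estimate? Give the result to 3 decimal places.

Posterior: Beta(1+17, 1+0) = Beta(18, 1).
Since β = 1 ≤ 1 and α > 1, the Beta density is monotone increasing on [0,1]; the mode is at 1.
Mean = 18/(18+1) = 0.947.
Difference = 0.947 − 1.000 = -0.053.
Left-skewed posterior ⇒ mean < mode.

-0.053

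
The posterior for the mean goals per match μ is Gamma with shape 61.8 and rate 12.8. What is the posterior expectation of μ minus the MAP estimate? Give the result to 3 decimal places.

Mode = (α−1)/β = 60.8/12.8 = 4.750.
Mean = α/β = 61.8/12.8 = 4.828.
Difference = 4.828 − 4.750 = 0.078.
The mean is pulled above the mode by the posterior's right skew.

0.078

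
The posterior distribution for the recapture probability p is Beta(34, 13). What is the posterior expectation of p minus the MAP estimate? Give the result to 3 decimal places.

-0.010

Mode = (34−1)/(34+13−2) = 33/45 = 0.733.
Mean = 34/(34+13) = 34/47 = 0.723.
Difference = 0.723 − 0.733 = -0.010.
The posterior is left-skewed, so the mode exceeds the mean.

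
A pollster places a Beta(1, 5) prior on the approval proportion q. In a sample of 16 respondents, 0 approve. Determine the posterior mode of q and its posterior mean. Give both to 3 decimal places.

Posterior: Beta(1+0, 5+16) = Beta(1, 21).
Since α = 1 ≤ 1 and β > 1, the Beta density is monotone decreasing on [0,1]; the mode is at 0.
Mean = 1/(1+21) = 0.045.

MAP = 0.000, posterior mean = 0.045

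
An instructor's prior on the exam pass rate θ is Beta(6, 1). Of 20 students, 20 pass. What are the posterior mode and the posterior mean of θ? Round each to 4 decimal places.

Posterior: Beta(6+20, 1+0) = Beta(26, 1).
Since β = 1 ≤ 1 and α > 1, the Beta density is monotone increasing on [0,1]; the mode is at 1.
Mean = 26/(26+1) = 0.9630.
The posterior is left-skewed, so the mode exceeds the mean.

posterior mode = 1.0000, posterior mean = 0.9630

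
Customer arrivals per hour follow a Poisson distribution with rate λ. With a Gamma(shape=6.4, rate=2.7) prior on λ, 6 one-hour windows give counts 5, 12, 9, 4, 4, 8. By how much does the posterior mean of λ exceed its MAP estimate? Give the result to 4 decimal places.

Σ counts = 42. Posterior: Gamma(shape = 6.4+42 = 48.4, rate = 2.7+6 = 8.7).
Mode = (α−1)/β = 47.4/8.7 = 5.4483.
Mean = α/β = 48.4/8.7 = 5.5632.
Difference = 5.5632 − 5.4483 = 0.1149.
Right-skewed posterior ⇒ mode < mean.

0.1149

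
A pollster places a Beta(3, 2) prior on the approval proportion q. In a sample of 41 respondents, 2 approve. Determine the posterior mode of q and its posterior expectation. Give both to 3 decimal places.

Posterior: Beta(3+2, 2+39) = Beta(5, 41).
Mode = (5−1)/(5+41−2) = 4/44 = 0.091.
Mean = 5/(5+41) = 5/46 = 0.109.

posterior mode = 0.091, posterior expectation = 0.109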